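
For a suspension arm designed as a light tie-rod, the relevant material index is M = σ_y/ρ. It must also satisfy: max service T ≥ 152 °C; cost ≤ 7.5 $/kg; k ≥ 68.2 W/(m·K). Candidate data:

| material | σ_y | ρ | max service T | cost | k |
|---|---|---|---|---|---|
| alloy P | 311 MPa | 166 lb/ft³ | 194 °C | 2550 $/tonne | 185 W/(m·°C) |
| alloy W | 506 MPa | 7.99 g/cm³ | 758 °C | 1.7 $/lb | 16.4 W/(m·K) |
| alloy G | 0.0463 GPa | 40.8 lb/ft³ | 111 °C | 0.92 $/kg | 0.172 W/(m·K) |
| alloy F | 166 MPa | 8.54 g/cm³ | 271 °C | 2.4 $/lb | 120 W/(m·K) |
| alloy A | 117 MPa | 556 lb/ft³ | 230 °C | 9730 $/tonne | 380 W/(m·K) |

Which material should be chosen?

Screen on constraints: max service T ≥ 152 °C; cost ≤ 7.5 $/kg; k ≥ 68.2 W/(m·K). Survivors: alloy P, alloy F.
Convert each candidate to consistent units, then evaluate M:
  alloy P: σ_y = 311.0 MPa, ρ = 2659 kg/m³
  alloy F: σ_y = 166.0 MPa, ρ = 8540 kg/m³
  alloy P: M = 117 kN·m/kg
  alloy F: M = 19.4 kN·m/kg
The maximum is for alloy P.

alloy P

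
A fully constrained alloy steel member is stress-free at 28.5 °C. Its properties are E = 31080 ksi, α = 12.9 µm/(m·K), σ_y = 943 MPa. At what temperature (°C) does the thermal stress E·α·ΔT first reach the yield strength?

370 °C

E = 31080 ksi = 214.3 GPa.
E·α·ΔT = 943.0 MPa ⇒ ΔT = 943.0 / (214.3×10³ × 12.9×10⁻⁶) = 341.1 K.
T = 28.5 + 341.1 = 369.6 °C.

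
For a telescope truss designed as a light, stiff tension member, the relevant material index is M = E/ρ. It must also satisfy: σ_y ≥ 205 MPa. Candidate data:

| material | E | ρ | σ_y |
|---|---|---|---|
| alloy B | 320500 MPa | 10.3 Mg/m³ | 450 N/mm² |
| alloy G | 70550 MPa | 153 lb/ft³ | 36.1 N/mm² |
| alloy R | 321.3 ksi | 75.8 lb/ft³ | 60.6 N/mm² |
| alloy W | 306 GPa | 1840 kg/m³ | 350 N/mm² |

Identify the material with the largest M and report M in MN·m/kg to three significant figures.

alloy W, M = 166 MN·m/kg

Screen on constraints: σ_y ≥ 205 MPa. Survivors: alloy B, alloy W.
Putting every candidate on a common basis:
  alloy B: E = 320.5 GPa, ρ = 10300 kg/m³
  alloy W: E = 306.0 GPa, ρ = 1840 kg/m³
  alloy W: M = 166 MN·m/kg
  alloy B: M = 31.1 MN·m/kg
Alloy W ranks first.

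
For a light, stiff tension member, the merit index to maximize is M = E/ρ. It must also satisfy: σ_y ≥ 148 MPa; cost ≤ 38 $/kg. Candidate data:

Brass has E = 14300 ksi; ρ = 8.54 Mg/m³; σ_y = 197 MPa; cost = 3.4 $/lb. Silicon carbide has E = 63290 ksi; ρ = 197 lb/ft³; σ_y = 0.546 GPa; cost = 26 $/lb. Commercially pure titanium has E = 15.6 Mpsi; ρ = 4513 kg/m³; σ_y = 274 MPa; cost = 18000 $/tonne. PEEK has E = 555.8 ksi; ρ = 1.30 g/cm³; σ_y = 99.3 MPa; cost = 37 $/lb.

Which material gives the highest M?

commercially pure titanium

Screen on constraints: σ_y ≥ 148 MPa; cost ≤ 38 $/kg. Survivors: brass, commercially pure titanium.
Putting every candidate on a common basis:
  brass: E = 98.60 GPa, ρ = 8540 kg/m³
  commercially pure titanium: E = 107.6 GPa, ρ = 4513 kg/m³
  commercially pure titanium: M = 23.8 MN·m/kg
  brass: M = 11.5 MN·m/kg
Highest index: commercially pure titanium.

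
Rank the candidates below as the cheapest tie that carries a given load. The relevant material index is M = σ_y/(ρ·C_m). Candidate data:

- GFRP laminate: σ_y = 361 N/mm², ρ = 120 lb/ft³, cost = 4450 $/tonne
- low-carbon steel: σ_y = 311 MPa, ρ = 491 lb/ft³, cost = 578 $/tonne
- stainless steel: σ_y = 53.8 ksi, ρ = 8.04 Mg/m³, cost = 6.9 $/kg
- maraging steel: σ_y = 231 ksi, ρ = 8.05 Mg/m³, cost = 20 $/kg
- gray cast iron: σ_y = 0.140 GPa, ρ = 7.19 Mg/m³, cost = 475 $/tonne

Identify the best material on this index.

Normalizing units and computing the index:
  GFRP laminate: σ_y = 361.0 MPa, ρ = 1922 kg/m³, cost = 4.450 $/kg
  low-carbon steel: σ_y = 311.0 MPa, ρ = 7865 kg/m³, cost = 0.5780 $/kg
  stainless steel: σ_y = 370.9 MPa, ρ = 8040 kg/m³, cost = 6.900 $/kg
  maraging steel: σ_y = 1593 MPa, ρ = 8050 kg/m³, cost = 20.00 $/kg
  gray cast iron: σ_y = 140.0 MPa, ρ = 7190 kg/m³, cost = 0.4750 $/kg
  low-carbon steel: M = 68.4 kN·m per $
  GFRP laminate: M = 42.2 kN·m per $
  gray cast iron: M = 41.0 kN·m per $
  maraging steel: M = 9.89 kN·m per $
  stainless steel: M = 6.69 kN·m per $
Low-carbon steel ranks first.

low-carbon steel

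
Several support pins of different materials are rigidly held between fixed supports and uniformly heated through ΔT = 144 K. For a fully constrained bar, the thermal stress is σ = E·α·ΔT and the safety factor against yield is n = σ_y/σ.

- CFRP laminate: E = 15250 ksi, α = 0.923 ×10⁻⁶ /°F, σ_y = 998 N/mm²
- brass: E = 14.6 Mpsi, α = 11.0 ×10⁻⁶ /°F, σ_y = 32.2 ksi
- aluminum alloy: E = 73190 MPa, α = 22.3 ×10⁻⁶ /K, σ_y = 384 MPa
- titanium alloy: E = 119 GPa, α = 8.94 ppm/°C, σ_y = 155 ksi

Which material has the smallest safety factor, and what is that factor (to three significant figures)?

brass, n = 0.774

In consistent units (E in GPa, α in ×10⁻⁶/K, σ_y in MPa):
  CFRP laminate: E = 105.1, α = 1.66, σ_y = 998.0 → σ = 25.2 MPa, n = 39.7
  brass: E = 100.7, α = 19.8, σ_y = 222.0 → σ = 287 MPa, n = 0.774
  aluminum alloy: E = 73.19, α = 22.3, σ_y = 384.0 → σ = 235 MPa, n = 1.63
  titanium alloy: E = 119.0, α = 8.94, σ_y = 1069 → σ = 153 MPa, n = 6.98
Smallest n: brass with n = 0.774.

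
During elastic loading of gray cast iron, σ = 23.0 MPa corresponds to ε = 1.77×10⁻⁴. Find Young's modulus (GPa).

130 GPa

E = σ/ε = 23.0 MPa / 1.77×10⁻⁴ = 129900 MPa = 130 GPa.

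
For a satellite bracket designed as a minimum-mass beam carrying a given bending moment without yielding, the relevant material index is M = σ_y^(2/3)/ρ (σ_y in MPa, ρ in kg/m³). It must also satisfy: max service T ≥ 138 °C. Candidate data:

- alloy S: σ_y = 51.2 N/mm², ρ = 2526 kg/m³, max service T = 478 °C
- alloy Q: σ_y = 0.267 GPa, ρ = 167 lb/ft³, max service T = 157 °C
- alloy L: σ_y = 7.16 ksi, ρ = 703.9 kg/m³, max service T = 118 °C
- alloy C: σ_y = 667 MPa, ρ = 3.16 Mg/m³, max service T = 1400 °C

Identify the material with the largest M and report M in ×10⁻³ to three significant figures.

Screen on constraints: max service T ≥ 138 °C. Survivors: alloy S, alloy Q, alloy C.
Normalizing units and computing the index:
  alloy S: σ_y = 51.20 MPa, ρ = 2526 kg/m³
  alloy Q: σ_y = 267.0 MPa, ρ = 2675 kg/m³
  alloy C: σ_y = 667.0 MPa, ρ = 3160 kg/m³
  alloy C: M = 24.2×10⁻³
  alloy Q: M = 15.5×10⁻³
  alloy S: M = 5.46×10⁻³
Alloy C ranks first.

alloy C, M = 24.2×10⁻³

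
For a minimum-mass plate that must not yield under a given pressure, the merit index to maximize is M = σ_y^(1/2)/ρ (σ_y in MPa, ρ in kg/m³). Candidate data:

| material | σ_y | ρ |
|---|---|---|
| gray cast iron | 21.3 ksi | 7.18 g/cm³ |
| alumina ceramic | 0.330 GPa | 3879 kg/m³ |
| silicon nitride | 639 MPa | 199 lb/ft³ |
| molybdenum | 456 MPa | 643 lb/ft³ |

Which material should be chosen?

silicon nitride

After converting to SI:
  gray cast iron: σ_y = 146.9 MPa, ρ = 7180 kg/m³
  alumina ceramic: σ_y = 330.0 MPa, ρ = 3879 kg/m³
  silicon nitride: σ_y = 639.0 MPa, ρ = 3188 kg/m³
  molybdenum: σ_y = 456.0 MPa, ρ = 10300 kg/m³
  silicon nitride: M = 7.93×10⁻³
  alumina ceramic: M = 4.68×10⁻³
  molybdenum: M = 2.07×10⁻³
  gray cast iron: M = 1.69×10⁻³
Silicon nitride ranks first.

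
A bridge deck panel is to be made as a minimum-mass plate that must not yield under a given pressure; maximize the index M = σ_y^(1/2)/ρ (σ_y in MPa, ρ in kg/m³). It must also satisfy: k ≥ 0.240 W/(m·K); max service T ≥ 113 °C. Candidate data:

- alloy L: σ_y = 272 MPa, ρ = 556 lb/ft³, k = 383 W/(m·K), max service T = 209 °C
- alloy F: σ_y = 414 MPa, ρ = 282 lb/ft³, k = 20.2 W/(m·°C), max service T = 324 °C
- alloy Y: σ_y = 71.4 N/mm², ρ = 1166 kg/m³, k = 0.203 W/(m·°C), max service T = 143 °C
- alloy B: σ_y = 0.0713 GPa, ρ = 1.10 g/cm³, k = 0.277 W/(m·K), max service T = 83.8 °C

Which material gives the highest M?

Screen on constraints: k ≥ 0.240 W/(m·K); max service T ≥ 113 °C. Survivors: alloy L, alloy F.
Putting every candidate on a common basis:
  alloy L: σ_y = 272.0 MPa, ρ = 8906 kg/m³
  alloy F: σ_y = 414.0 MPa, ρ = 4517 kg/m³
  alloy F: M = 4.50×10⁻³
  alloy L: M = 1.85×10⁻³
The maximum is for alloy F.

alloy F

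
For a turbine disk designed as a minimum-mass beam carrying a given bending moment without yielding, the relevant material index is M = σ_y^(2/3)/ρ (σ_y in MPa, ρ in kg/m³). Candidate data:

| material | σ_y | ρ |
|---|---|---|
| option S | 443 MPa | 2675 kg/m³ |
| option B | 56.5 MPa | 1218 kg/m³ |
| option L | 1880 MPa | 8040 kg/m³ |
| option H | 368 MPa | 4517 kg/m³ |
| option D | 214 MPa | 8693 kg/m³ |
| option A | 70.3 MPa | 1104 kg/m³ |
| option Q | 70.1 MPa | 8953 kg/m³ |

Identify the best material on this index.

Evaluate M for each candidate:
  option S: M = 21.7×10⁻³
  option L: M = 18.9×10⁻³
  option A: M = 15.4×10⁻³
  option B: M = 12.1×10⁻³
  option H: M = 11.4×10⁻³
  option D: M = 4.12×10⁻³
  option Q: M = 1.90×10⁻³
Highest index: option S.

option S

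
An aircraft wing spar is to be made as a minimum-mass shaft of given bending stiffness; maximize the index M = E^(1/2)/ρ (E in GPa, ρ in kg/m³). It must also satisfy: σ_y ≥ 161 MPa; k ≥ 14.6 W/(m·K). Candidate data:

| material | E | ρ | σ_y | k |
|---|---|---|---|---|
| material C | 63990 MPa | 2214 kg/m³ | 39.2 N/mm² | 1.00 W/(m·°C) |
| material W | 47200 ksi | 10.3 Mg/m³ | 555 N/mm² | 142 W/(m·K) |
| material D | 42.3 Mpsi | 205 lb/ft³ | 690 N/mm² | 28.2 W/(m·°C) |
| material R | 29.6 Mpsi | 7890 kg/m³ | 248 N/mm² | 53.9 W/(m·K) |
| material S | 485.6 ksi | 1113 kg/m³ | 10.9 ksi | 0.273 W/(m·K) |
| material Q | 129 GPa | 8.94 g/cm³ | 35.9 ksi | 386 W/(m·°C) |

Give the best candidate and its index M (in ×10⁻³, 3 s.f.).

material D, M = 5.20×10⁻³

Screen on constraints: σ_y ≥ 161 MPa; k ≥ 14.6 W/(m·K). Survivors: material W, material D, material R, material Q.
Normalizing units and computing the index:
  material W: E = 325.4 GPa, ρ = 10300 kg/m³
  material D: E = 291.6 GPa, ρ = 3284 kg/m³
  material R: E = 204.1 GPa, ρ = 7890 kg/m³
  material Q: E = 129.0 GPa, ρ = 8940 kg/m³
  material D: M = 5.20×10⁻³
  material R: M = 1.81×10⁻³
  material W: M = 1.75×10⁻³
  material Q: M = 1.27×10⁻³
Material D has the largest M.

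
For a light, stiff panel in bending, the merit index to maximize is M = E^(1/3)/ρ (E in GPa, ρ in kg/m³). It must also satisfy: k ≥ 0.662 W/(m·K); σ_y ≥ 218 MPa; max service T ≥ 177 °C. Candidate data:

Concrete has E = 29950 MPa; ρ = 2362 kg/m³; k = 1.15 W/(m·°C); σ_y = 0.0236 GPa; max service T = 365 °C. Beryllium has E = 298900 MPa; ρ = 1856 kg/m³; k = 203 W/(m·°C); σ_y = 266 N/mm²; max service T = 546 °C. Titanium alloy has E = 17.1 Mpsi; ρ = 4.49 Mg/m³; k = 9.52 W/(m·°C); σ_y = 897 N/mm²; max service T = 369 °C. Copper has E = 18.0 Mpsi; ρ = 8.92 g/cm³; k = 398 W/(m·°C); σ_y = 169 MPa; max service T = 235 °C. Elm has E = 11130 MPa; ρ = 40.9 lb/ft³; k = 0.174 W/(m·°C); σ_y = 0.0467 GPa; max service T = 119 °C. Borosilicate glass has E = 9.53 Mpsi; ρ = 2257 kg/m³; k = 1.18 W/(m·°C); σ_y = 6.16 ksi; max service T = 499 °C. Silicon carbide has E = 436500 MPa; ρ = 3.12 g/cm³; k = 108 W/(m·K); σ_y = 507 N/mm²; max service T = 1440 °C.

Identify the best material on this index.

beryllium

Screen on constraints: k ≥ 0.662 W/(m·K); σ_y ≥ 218 MPa; max service T ≥ 177 °C. Survivors: beryllium, titanium alloy, silicon carbide.
After converting to SI:
  beryllium: E = 298.9 GPa, ρ = 1856 kg/m³
  titanium alloy: E = 117.9 GPa, ρ = 4490 kg/m³
  silicon carbide: E = 436.5 GPa, ρ = 3120 kg/m³
  beryllium: M = 3.60×10⁻³
  silicon carbide: M = 2.43×10⁻³
  titanium alloy: M = 1.09×10⁻³
The maximum is for beryllium.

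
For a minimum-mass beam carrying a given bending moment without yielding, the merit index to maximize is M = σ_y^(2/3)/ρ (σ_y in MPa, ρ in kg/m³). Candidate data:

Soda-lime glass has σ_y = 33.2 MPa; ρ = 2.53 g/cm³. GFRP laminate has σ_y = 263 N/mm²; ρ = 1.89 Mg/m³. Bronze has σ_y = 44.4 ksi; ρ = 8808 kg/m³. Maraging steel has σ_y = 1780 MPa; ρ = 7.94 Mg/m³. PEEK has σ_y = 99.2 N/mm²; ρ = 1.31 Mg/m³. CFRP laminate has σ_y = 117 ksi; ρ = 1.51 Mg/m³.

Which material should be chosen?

CFRP laminate

Normalizing units and computing the index:
  soda-lime glass: σ_y = 33.20 MPa, ρ = 2530 kg/m³
  GFRP laminate: σ_y = 263.0 MPa, ρ = 1890 kg/m³
  bronze: σ_y = 306.1 MPa, ρ = 8808 kg/m³
  maraging steel: σ_y = 1780 MPa, ρ = 7940 kg/m³
  PEEK: σ_y = 99.20 MPa, ρ = 1310 kg/m³
  CFRP laminate: σ_y = 806.7 MPa, ρ = 1510 kg/m³
  CFRP laminate: M = 57.4×10⁻³
  GFRP laminate: M = 21.7×10⁻³
  maraging steel: M = 18.5×10⁻³
  PEEK: M = 16.4×10⁻³
  bronze: M = 5.16×10⁻³
  soda-lime glass: M = 4.08×10⁻³
CFRP laminate ranks first.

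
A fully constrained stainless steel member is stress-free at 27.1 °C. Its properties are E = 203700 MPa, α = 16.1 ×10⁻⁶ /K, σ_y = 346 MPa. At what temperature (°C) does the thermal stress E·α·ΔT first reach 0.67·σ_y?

E = 203700 MPa = 203.7 GPa.
E·α·ΔT = 231.8 MPa ⇒ ΔT = 231.8 / (203.7×10³ × 16.1×10⁻⁶) = 70.69 K.
T = 27.1 + 70.69 = 97.79 °C.

97.8 °C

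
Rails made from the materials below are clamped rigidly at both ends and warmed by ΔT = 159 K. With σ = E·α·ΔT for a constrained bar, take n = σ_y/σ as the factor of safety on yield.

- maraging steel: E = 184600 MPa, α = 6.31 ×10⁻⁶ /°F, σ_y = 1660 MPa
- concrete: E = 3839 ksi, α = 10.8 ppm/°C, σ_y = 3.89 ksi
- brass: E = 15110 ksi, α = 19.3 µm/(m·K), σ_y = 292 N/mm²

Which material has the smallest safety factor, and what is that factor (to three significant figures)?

concrete, n = 0.590

Converting E to GPa, α to ×10⁻⁶/K, σ_y to MPa, then σ and n for each:
  maraging steel: E = 184.6, α = 11.4, σ_y = 1660 → σ = 333 MPa, n = 4.98
  concrete: E = 26.47, α = 10.8, σ_y = 26.82 → σ = 45.5 MPa, n = 0.590
  brass: E = 104.2, α = 19.3, σ_y = 292.0 → σ = 320 MPa, n = 0.913
The minimum is concrete at n = 0.590.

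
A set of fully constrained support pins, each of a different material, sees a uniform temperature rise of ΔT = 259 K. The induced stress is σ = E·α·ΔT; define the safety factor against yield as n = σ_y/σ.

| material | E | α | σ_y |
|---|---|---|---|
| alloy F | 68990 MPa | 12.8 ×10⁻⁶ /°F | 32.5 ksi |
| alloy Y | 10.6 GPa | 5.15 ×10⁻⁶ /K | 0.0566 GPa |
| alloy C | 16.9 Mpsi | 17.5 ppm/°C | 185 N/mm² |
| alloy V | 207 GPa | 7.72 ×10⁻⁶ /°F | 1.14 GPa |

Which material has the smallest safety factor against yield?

In consistent units (E in GPa, α in ×10⁻⁶/K, σ_y in MPa):
  alloy F: E = 68.99, α = 23.0, σ_y = 224.1 → σ = 412 MPa, n = 0.544
  alloy Y: E = 10.60, α = 5.15, σ_y = 56.60 → σ = 14.1 MPa, n = 4.00
  alloy C: E = 116.5, α = 17.5, σ_y = 185.0 → σ = 528 MPa, n = 0.350
  alloy V: E = 207.0, α = 13.9, σ_y = 1140 → σ = 745 MPa, n = 1.53
Alloy C has the lowest safety factor, n = 0.350.

alloy C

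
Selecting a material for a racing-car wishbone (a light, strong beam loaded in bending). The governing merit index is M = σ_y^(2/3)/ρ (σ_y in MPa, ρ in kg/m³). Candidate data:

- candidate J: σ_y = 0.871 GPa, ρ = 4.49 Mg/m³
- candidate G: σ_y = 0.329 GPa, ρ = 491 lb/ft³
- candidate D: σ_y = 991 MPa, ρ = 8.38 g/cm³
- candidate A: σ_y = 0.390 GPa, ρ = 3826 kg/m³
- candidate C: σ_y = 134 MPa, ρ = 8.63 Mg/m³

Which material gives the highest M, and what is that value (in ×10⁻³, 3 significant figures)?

In SI units:
  candidate J: σ_y = 871.0 MPa, ρ = 4490 kg/m³
  candidate G: σ_y = 329.0 MPa, ρ = 7865 kg/m³
  candidate D: σ_y = 991.0 MPa, ρ = 8380 kg/m³
  candidate A: σ_y = 390.0 MPa, ρ = 3826 kg/m³
  candidate C: σ_y = 134.0 MPa, ρ = 8630 kg/m³
  candidate J: M = 20.3×10⁻³
  candidate A: M = 14.0×10⁻³
  candidate D: M = 11.9×10⁻³
  candidate G: M = 6.06×10⁻³
  candidate C: M = 3.03×10⁻³
The maximum is for candidate J.

candidate J, M = 20.3×10⁻³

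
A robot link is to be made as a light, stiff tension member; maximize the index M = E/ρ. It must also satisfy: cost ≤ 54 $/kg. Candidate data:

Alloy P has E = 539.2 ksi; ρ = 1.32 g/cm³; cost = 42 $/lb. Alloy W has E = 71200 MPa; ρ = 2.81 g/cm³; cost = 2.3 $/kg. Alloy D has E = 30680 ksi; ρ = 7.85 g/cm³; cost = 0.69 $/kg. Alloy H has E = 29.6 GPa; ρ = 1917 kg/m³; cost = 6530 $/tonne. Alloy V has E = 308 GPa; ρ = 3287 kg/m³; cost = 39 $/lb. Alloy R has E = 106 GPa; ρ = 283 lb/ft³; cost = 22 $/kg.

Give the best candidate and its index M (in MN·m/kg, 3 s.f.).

Screen on constraints: cost ≤ 54 $/kg. Survivors: alloy W, alloy D, alloy H, alloy R.
Normalizing units and computing the index:
  alloy W: E = 71.20 GPa, ρ = 2810 kg/m³
  alloy D: E = 211.5 GPa, ρ = 7850 kg/m³
  alloy H: E = 29.60 GPa, ρ = 1917 kg/m³
  alloy R: E = 106.0 GPa, ρ = 4533 kg/m³
  alloy D: M = 26.9 MN·m/kg
  alloy W: M = 25.3 MN·m/kg
  alloy R: M = 23.4 MN·m/kg
  alloy H: M = 15.4 MN·m/kg
Alloy D ranks first.

alloy D, M = 26.9 MN·m/kg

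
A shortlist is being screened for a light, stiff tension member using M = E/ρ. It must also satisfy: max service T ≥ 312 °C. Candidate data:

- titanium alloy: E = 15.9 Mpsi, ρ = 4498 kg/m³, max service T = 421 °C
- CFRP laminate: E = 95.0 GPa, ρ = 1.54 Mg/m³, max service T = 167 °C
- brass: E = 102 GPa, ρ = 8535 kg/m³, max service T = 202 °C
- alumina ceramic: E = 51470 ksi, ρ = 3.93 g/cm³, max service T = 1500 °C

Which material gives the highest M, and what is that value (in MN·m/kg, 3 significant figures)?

Screen on constraints: max service T ≥ 312 °C. Survivors: titanium alloy, alumina ceramic.
Normalizing units and computing the index:
  titanium alloy: E = 109.6 GPa, ρ = 4498 kg/m³
  alumina ceramic: E = 354.9 GPa, ρ = 3930 kg/m³
  alumina ceramic: M = 90.3 MN·m/kg
  titanium alloy: M = 24.4 MN·m/kg
Alumina ceramic ranks first.

alumina ceramic, M = 90.3 MN·m/kg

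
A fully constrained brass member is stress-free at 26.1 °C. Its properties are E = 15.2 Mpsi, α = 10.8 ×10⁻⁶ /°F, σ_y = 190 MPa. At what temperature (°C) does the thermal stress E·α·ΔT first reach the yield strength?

119 °C

E = 15.2 Mpsi = 104.8 GPa.
α = 10.8×10⁻⁶/°F × 9/5 = 19.4×10⁻⁶/K.
E·α·ΔT = 190.0 MPa ⇒ ΔT = 190.0 / (104.8×10³ × 19.4×10⁻⁶) = 93.26 K.
T = 26.1 + 93.26 = 119.4 °C.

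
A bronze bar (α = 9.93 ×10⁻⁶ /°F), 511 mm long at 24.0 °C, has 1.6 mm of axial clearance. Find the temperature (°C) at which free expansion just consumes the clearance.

199 °C

α = 9.93×10⁻⁶/°F × 9/5 = 17.9×10⁻⁶/K.
α·L₀·ΔT = 1.6 mm ⇒ ΔT = 1.6 / (17.9×10⁻⁶ × 511.0) = 175.2 K.
T = 24.0 + 175.2 = 199.2 °C.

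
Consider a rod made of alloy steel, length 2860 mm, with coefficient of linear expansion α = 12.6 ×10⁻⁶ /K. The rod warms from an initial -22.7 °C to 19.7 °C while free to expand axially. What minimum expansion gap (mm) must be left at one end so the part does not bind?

1.53 mm

ΔT = 19.7 − (-22.7) = 42.40 K.
ΔL = α·L₀·ΔT = 12.6×10⁻⁶ × 2860 mm × 42.40 K = 1.53 mm.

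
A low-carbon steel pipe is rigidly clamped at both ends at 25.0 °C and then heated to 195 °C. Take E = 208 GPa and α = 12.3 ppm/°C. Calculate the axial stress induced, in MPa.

ΔT = 170.0 K. Constrained thermal stress σ = E·α·ΔT = 208.0×10³ MPa × 12.3×10⁻⁶ × 170.0 = 435 MPa (compressive).

435 MPa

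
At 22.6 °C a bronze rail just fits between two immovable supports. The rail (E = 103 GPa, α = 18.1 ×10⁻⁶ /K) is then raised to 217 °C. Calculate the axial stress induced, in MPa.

ΔT = 194.4 K. Constrained thermal stress σ = E·α·ΔT = 103.0×10³ MPa × 18.1×10⁻⁶ × 194.4 = 362 MPa (compressive).

362 MPa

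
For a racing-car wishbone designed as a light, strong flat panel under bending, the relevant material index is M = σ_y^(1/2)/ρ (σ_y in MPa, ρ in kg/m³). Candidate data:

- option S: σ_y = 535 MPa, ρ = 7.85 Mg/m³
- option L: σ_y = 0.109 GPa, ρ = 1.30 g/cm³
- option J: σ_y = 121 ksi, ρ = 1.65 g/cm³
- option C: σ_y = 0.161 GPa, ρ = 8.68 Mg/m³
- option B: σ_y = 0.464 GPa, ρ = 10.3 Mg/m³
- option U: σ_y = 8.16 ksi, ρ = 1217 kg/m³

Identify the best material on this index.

option J

Convert each candidate to consistent units, then evaluate M:
  option S: σ_y = 535.0 MPa, ρ = 7850 kg/m³
  option L: σ_y = 109.0 MPa, ρ = 1300 kg/m³
  option J: σ_y = 834.3 MPa, ρ = 1650 kg/m³
  option C: σ_y = 161.0 MPa, ρ = 8680 kg/m³
  option B: σ_y = 464.0 MPa, ρ = 10300 kg/m³
  option U: σ_y = 56.26 MPa, ρ = 1217 kg/m³
  option J: M = 17.5×10⁻³
  option L: M = 8.03×10⁻³
  option U: M = 6.16×10⁻³
  option S: M = 2.95×10⁻³
  option B: M = 2.09×10⁻³
  option C: M = 1.46×10⁻³
Option J has the largest M.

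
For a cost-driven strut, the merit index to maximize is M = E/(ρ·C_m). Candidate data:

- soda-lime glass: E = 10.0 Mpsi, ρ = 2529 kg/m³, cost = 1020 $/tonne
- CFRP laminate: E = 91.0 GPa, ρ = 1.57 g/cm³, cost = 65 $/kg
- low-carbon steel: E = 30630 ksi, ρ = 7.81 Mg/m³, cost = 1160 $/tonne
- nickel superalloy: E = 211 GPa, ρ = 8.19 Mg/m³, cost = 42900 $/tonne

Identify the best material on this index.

Putting every candidate on a common basis:
  soda-lime glass: E = 68.95 GPa, ρ = 2529 kg/m³, cost = 1.020 $/kg
  CFRP laminate: E = 91.00 GPa, ρ = 1570 kg/m³, cost = 65.00 $/kg
  low-carbon steel: E = 211.2 GPa, ρ = 7810 kg/m³, cost = 1.160 $/kg
  nickel superalloy: E = 211.0 GPa, ρ = 8190 kg/m³, cost = 42.90 $/kg
  soda-lime glass: M = 26.7 MN·m per $
  low-carbon steel: M = 23.3 MN·m per $
  CFRP laminate: M = 0.892 MN·m per $
  nickel superalloy: M = 0.601 MN·m per $
Soda-lime glass ranks first.

soda-lime glass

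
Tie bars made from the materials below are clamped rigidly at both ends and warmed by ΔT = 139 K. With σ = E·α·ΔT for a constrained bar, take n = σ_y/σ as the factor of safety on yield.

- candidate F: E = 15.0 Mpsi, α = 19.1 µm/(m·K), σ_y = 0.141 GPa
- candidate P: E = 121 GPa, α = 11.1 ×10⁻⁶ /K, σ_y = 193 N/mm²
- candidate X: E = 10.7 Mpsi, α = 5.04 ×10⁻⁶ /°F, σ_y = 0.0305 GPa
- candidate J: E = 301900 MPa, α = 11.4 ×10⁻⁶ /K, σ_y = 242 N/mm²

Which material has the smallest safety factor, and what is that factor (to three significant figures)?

candidate X, n = 0.328

Per material, after unit conversion:
  candidate F: E = 103.4, α = 19.1, σ_y = 141.0 → σ = 275 MPa, n = 0.514
  candidate P: E = 121.0, α = 11.1, σ_y = 193.0 → σ = 187 MPa, n = 1.03
  candidate X: E = 73.77, α = 9.07, σ_y = 30.50 → σ = 93.0 MPa, n = 0.328
  candidate J: E = 301.9, α = 11.4, σ_y = 242.0 → σ = 478 MPa, n = 0.506
Candidate X has the lowest safety factor, n = 0.328.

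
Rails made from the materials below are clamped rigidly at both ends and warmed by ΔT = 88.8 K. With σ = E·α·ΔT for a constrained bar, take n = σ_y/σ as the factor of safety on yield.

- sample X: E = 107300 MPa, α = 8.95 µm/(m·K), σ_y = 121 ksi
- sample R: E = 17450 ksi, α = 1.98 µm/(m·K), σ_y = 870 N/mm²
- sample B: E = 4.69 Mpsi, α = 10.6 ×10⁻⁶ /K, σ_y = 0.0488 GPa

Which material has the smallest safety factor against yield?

In consistent units (E in GPa, α in ×10⁻⁶/K, σ_y in MPa):
  sample X: E = 107.3, α = 8.95, σ_y = 834.3 → σ = 85.3 MPa, n = 9.78
  sample R: E = 120.3, α = 1.98, σ_y = 870.0 → σ = 21.2 MPa, n = 41.1
  sample B: E = 32.34, α = 10.6, σ_y = 48.80 → σ = 30.4 MPa, n = 1.60
Sample B has the lowest safety factor, n = 1.60.

sample B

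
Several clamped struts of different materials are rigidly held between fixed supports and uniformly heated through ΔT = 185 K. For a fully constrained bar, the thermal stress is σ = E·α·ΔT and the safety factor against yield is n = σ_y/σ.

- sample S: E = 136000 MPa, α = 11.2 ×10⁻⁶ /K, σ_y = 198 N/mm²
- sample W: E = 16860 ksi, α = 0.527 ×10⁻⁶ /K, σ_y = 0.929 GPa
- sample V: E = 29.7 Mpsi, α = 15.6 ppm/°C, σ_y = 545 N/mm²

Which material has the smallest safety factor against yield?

sample S

Per material, after unit conversion:
  sample S: E = 136.0, α = 11.2, σ_y = 198.0 → σ = 282 MPa, n = 0.703
  sample W: E = 116.2, α = 0.527, σ_y = 929.0 → σ = 11.3 MPa, n = 82.0
  sample V: E = 204.8, α = 15.6, σ_y = 545.0 → σ = 591 MPa, n = 0.922
The minimum is sample S at n = 0.703.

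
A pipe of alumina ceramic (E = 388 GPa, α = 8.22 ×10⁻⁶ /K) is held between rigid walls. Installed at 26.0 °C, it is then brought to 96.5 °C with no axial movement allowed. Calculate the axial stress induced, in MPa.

225 MPa

ΔT = 70.50 K. Constrained thermal stress σ = E·α·ΔT = 388.0×10³ MPa × 8.22×10⁻⁶ × 70.50 = 225 MPa (compressive).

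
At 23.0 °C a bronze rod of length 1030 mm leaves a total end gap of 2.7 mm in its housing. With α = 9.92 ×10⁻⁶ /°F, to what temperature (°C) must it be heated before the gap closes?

α = 9.92×10⁻⁶/°F × 9/5 = 17.9×10⁻⁶/K.
α·L₀·ΔT = 2.7 mm ⇒ ΔT = 2.7 / (17.9×10⁻⁶ × 1030.0) = 146.8 K.
T = 23.0 + 146.8 = 169.8 °C.

170 °C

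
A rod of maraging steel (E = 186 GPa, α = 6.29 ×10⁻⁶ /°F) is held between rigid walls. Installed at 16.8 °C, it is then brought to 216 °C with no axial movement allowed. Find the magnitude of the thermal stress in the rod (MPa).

α = 6.29×10⁻⁶/°F × 9/5 = 11.3×10⁻⁶/K.
ΔT = 199.2 K. Constrained thermal stress σ = E·α·ΔT = 186.0×10³ MPa × 11.3×10⁻⁶ × 199.2 = 419 MPa (compressive).

419 MPa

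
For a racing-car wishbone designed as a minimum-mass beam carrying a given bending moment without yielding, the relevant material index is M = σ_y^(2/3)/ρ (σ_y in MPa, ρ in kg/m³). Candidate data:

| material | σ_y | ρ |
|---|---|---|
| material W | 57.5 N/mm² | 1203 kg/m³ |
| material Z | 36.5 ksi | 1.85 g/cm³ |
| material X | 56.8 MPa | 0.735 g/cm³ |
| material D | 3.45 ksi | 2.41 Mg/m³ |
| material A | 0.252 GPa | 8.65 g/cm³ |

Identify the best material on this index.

material Z

Normalizing units and computing the index:
  material W: σ_y = 57.50 MPa, ρ = 1203 kg/m³
  material Z: σ_y = 251.7 MPa, ρ = 1850 kg/m³
  material X: σ_y = 56.80 MPa, ρ = 735.0 kg/m³
  material D: σ_y = 23.79 MPa, ρ = 2410 kg/m³
  material A: σ_y = 252.0 MPa, ρ = 8650 kg/m³
  material Z: M = 21.5×10⁻³
  material X: M = 20.1×10⁻³
  material W: M = 12.4×10⁻³
  material A: M = 4.61×10⁻³
  material D: M = 3.43×10⁻³
Material Z ranks first.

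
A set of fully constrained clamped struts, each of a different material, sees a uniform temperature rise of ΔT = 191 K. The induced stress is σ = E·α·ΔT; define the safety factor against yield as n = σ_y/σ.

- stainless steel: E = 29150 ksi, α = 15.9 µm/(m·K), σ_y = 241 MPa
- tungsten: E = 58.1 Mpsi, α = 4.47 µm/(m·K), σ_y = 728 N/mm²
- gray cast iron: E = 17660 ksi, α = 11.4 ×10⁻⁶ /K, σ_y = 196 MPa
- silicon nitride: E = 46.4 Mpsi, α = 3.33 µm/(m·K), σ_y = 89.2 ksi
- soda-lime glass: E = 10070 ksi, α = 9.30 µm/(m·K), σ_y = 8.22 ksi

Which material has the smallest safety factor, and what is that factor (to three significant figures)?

stainless steel, n = 0.395

In consistent units (E in GPa, α in ×10⁻⁶/K, σ_y in MPa):
  stainless steel: E = 201.0, α = 15.9, σ_y = 241.0 → σ = 610 MPa, n = 0.395
  tungsten: E = 400.6, α = 4.47, σ_y = 728.0 → σ = 342 MPa, n = 2.13
  gray cast iron: E = 121.8, α = 11.4, σ_y = 196.0 → σ = 265 MPa, n = 0.739
  silicon nitride: E = 319.9, α = 3.33, σ_y = 615.0 → σ = 203 MPa, n = 3.02
  soda-lime glass: E = 69.43, α = 9.30, σ_y = 56.67 → σ = 123 MPa, n = 0.460
Stainless steel has the lowest safety factor, n = 0.395.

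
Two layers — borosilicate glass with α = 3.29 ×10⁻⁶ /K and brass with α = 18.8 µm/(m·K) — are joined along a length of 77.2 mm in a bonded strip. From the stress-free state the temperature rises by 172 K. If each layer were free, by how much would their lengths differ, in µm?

Δα = |3.29 − 18.8|×10⁻⁶/K = 15.5×10⁻⁶/K.
ΔL_mismatch = Δα·L·ΔT = 15.5×10⁻⁶ × 77.2 mm × 172.0 K = 206 µm.

206 µm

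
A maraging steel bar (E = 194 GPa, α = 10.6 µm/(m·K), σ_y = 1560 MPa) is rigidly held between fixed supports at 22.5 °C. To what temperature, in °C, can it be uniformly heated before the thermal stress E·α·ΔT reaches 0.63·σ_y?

500 °C

E·α·ΔT = 982.8 MPa ⇒ ΔT = 982.8 / (194.0×10³ × 10.6×10⁻⁶) = 477.9 K.
T = 22.5 + 477.9 = 500.4 °C.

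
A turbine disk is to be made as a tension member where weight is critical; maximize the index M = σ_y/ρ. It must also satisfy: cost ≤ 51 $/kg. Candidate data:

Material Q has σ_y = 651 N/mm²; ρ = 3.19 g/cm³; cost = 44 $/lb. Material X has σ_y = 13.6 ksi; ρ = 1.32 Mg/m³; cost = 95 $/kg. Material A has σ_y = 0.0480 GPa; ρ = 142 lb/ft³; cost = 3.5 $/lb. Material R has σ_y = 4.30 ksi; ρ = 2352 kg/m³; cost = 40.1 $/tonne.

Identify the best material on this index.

Screen on constraints: cost ≤ 51 $/kg. Survivors: material A, material R.
In SI units:
  material A: σ_y = 48.00 MPa, ρ = 2275 kg/m³
  material R: σ_y = 29.65 MPa, ρ = 2352 kg/m³
  material A: M = 21.1 kN·m/kg
  material R: M = 12.6 kN·m/kg
Material A ranks first.

material A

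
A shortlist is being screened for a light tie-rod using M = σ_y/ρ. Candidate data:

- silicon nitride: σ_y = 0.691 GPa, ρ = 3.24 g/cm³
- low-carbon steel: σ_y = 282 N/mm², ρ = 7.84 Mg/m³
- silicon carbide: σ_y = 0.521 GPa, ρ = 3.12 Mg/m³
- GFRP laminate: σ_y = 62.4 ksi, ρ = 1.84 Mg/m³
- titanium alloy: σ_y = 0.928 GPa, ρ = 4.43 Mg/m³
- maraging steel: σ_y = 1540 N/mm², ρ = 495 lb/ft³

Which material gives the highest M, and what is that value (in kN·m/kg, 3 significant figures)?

GFRP laminate, M = 234 kN·m/kg

Normalizing units and computing the index:
  silicon nitride: σ_y = 691.0 MPa, ρ = 3240 kg/m³
  low-carbon steel: σ_y = 282.0 MPa, ρ = 7840 kg/m³
  silicon carbide: σ_y = 521.0 MPa, ρ = 3120 kg/m³
  GFRP laminate: σ_y = 430.2 MPa, ρ = 1840 kg/m³
  titanium alloy: σ_y = 928.0 MPa, ρ = 4430 kg/m³
  maraging steel: σ_y = 1540 MPa, ρ = 7929 kg/m³
  GFRP laminate: M = 234 kN·m/kg
  silicon nitride: M = 213 kN·m/kg
  titanium alloy: M = 209 kN·m/kg
  maraging steel: M = 194 kN·m/kg
  silicon carbide: M = 167 kN·m/kg
  low-carbon steel: M = 36.0 kN·m/kg
Highest index: GFRP laminate.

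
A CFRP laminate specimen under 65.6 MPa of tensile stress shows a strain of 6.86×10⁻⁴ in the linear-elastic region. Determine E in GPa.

E = σ/ε = 65.6 MPa / 6.86×10⁻⁴ = 95630 MPa = 95.6 GPa.

95.6 GPa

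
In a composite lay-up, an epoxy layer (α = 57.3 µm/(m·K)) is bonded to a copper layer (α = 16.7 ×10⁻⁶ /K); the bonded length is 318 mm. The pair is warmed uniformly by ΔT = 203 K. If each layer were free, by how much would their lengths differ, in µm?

2620 µm

Δα = |57.3 − 16.7|×10⁻⁶/K = 40.6×10⁻⁶/K.
ΔL_mismatch = Δα·L·ΔT = 40.6×10⁻⁶ × 318.0 mm × 203.0 K = 2620 µm.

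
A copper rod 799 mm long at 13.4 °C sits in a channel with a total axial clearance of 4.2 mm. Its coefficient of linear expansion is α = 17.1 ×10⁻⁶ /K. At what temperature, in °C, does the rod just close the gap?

321 °C

α·L₀·ΔT = 4.2 mm ⇒ ΔT = 4.2 / (17.1×10⁻⁶ × 799.0) = 307.4 K.
T = 13.4 + 307.4 = 320.8 °C.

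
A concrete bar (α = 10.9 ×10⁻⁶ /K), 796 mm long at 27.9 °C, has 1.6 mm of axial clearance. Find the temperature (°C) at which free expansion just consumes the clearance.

212 °C

α·L₀·ΔT = 1.6 mm ⇒ ΔT = 1.6 / (10.9×10⁻⁶ × 796.0) = 184.4 K.
T = 27.9 + 184.4 = 212.3 °C.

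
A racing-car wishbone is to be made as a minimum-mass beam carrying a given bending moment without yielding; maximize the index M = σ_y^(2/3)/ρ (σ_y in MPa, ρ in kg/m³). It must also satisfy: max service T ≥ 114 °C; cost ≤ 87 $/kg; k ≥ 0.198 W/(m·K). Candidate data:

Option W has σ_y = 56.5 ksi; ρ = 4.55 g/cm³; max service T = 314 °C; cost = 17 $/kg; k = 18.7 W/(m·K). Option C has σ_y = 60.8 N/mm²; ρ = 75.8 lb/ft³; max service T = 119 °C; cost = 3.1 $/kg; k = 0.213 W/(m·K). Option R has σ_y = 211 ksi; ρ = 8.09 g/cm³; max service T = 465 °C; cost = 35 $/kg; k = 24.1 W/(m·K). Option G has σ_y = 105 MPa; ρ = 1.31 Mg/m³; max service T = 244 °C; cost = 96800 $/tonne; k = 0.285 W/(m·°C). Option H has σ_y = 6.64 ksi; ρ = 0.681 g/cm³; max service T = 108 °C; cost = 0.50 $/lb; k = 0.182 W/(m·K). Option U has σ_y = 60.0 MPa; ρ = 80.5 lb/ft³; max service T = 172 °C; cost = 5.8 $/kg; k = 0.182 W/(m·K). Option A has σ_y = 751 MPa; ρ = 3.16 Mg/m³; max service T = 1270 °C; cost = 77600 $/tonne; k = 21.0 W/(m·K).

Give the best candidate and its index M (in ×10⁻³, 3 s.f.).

Screen on constraints: max service T ≥ 114 °C; cost ≤ 87 $/kg; k ≥ 0.198 W/(m·K). Survivors: option W, option C, option R, option A.
After converting to SI:
  option W: σ_y = 389.6 MPa, ρ = 4550 kg/m³
  option C: σ_y = 60.80 MPa, ρ = 1214 kg/m³
  option R: σ_y = 1455 MPa, ρ = 8090 kg/m³
  option A: σ_y = 751.0 MPa, ρ = 3160 kg/m³
  option A: M = 26.1×10⁻³
  option R: M = 15.9×10⁻³
  option C: M = 12.7×10⁻³
  option W: M = 11.7×10⁻³
The maximum is for option A.

option A, M = 26.1×10⁻³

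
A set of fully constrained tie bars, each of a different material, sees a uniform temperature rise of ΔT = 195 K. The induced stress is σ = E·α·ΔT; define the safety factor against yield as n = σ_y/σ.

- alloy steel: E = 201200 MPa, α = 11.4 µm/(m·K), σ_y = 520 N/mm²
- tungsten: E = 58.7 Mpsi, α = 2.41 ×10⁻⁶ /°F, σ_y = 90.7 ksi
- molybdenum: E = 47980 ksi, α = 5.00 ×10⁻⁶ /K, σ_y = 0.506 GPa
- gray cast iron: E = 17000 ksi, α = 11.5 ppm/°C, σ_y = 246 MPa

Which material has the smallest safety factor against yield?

gray cast iron

Per material, after unit conversion:
  alloy steel: E = 201.2, α = 11.4, σ_y = 520.0 → σ = 447 MPa, n = 1.16
  tungsten: E = 404.7, α = 4.34, σ_y = 625.4 → σ = 342 MPa, n = 1.83
  molybdenum: E = 330.8, α = 5.00, σ_y = 506.0 → σ = 323 MPa, n = 1.57
  gray cast iron: E = 117.2, α = 11.5, σ_y = 246.0 → σ = 263 MPa, n = 0.936
The minimum is gray cast iron at n = 0.936.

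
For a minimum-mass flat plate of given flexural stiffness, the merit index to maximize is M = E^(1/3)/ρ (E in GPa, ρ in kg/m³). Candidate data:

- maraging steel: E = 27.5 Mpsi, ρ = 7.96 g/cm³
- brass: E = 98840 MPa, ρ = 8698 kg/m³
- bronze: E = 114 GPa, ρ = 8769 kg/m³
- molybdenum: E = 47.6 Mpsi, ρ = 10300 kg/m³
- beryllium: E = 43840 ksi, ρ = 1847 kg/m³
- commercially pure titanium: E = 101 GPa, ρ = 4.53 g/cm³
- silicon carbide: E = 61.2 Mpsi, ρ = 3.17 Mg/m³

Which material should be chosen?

After converting to SI:
  maraging steel: E = 189.6 GPa, ρ = 7960 kg/m³
  brass: E = 98.84 GPa, ρ = 8698 kg/m³
  bronze: E = 114.0 GPa, ρ = 8769 kg/m³
  molybdenum: E = 328.2 GPa, ρ = 10300 kg/m³
  beryllium: E = 302.3 GPa, ρ = 1847 kg/m³
  commercially pure titanium: E = 101.0 GPa, ρ = 4530 kg/m³
  silicon carbide: E = 422.0 GPa, ρ = 3170 kg/m³
  beryllium: M = 3.63×10⁻³
  silicon carbide: M = 2.37×10⁻³
  commercially pure titanium: M = 1.03×10⁻³
  maraging steel: M = 0.722×10⁻³
  molybdenum: M = 0.670×10⁻³
  bronze: M = 0.553×10⁻³
  brass: M = 0.532×10⁻³
The maximum is for beryllium.

beryllium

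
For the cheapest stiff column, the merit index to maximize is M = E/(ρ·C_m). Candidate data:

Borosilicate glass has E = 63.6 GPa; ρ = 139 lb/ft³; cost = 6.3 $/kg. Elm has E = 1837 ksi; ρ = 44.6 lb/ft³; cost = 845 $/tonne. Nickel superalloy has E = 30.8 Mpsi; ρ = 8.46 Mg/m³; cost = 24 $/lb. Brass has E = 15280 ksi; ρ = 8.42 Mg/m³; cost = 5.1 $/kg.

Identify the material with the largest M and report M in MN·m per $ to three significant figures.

After converting to SI:
  borosilicate glass: E = 63.60 GPa, ρ = 2227 kg/m³, cost = 6.300 $/kg
  elm: E = 12.67 GPa, ρ = 714.4 kg/m³, cost = 0.8450 $/kg
  nickel superalloy: E = 212.4 GPa, ρ = 8460 kg/m³, cost = 52.91 $/kg
  brass: E = 105.4 GPa, ρ = 8420 kg/m³, cost = 5.100 $/kg
  elm: M = 21.0 MN·m per $
  borosilicate glass: M = 4.53 MN·m per $
  brass: M = 2.45 MN·m per $
  nickel superalloy: M = 0.474 MN·m per $
The maximum is for elm.

elm, M = 21.0 MN·m per $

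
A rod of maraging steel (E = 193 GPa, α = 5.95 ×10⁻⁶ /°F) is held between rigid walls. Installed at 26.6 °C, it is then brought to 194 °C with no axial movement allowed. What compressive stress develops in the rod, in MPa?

α = 5.95×10⁻⁶/°F × 9/5 = 10.7×10⁻⁶/K.
ΔT = 167.4 K. Constrained thermal stress σ = E·α·ΔT = 193.0×10³ MPa × 10.7×10⁻⁶ × 167.4 = 346 MPa (compressive).

346 MPa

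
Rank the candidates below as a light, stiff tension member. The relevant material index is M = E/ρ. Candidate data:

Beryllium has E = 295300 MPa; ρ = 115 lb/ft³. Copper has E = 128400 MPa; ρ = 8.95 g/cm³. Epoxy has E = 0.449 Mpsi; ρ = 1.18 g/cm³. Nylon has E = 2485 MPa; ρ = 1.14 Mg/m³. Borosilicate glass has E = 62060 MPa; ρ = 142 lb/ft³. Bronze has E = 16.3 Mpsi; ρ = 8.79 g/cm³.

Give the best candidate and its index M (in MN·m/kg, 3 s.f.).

beryllium, M = 160 MN·m/kg

Putting every candidate on a common basis:
  beryllium: E = 295.3 GPa, ρ = 1842 kg/m³
  copper: E = 128.4 GPa, ρ = 8950 kg/m³
  epoxy: E = 3.096 GPa, ρ = 1180 kg/m³
  nylon: E = 2.485 GPa, ρ = 1140 kg/m³
  borosilicate glass: E = 62.06 GPa, ρ = 2275 kg/m³
  bronze: E = 112.4 GPa, ρ = 8790 kg/m³
  beryllium: M = 160 MN·m/kg
  borosilicate glass: M = 27.3 MN·m/kg
  copper: M = 14.3 MN·m/kg
  bronze: M = 12.8 MN·m/kg
  epoxy: M = 2.62 MN·m/kg
  nylon: M = 2.18 MN·m/kg
Beryllium has the largest M.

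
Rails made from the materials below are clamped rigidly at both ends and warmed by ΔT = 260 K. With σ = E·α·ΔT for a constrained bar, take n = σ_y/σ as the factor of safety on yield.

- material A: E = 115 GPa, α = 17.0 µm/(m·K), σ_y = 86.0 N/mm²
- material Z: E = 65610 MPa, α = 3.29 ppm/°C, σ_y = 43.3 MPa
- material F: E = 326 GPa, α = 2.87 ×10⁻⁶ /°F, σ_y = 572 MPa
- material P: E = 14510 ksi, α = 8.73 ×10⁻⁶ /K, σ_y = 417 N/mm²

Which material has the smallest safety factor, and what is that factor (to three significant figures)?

material A, n = 0.169

Converting E to GPa, α to ×10⁻⁶/K, σ_y to MPa, then σ and n for each:
  material A: E = 115.0, α = 17.0, σ_y = 86.00 → σ = 508 MPa, n = 0.169
  material Z: E = 65.61, α = 3.29, σ_y = 43.30 → σ = 56.1 MPa, n = 0.772
  material F: E = 326.0, α = 5.17, σ_y = 572.0 → σ = 438 MPa, n = 1.31
  material P: E = 100.0, α = 8.73, σ_y = 417.0 → σ = 227 MPa, n = 1.84
Smallest n: material A with n = 0.169.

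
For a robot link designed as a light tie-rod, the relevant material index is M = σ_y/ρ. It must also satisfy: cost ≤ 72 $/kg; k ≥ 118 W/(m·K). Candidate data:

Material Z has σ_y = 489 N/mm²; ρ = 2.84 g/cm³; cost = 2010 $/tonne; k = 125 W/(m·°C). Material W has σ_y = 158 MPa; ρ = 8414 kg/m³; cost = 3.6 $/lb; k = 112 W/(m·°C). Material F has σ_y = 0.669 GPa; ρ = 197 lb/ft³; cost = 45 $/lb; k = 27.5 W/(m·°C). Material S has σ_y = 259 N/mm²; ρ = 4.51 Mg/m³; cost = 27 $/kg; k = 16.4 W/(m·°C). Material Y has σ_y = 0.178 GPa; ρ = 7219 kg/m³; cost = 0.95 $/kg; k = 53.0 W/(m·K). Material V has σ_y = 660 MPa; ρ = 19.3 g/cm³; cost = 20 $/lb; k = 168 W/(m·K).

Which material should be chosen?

material Z

Screen on constraints: cost ≤ 72 $/kg; k ≥ 118 W/(m·K). Survivors: material Z, material V.
Normalizing units and computing the index:
  material Z: σ_y = 489.0 MPa, ρ = 2840 kg/m³
  material V: σ_y = 660.0 MPa, ρ = 19300 kg/m³
  material Z: M = 172 kN·m/kg
  material V: M = 34.2 kN·m/kg
Material Z has the largest M.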